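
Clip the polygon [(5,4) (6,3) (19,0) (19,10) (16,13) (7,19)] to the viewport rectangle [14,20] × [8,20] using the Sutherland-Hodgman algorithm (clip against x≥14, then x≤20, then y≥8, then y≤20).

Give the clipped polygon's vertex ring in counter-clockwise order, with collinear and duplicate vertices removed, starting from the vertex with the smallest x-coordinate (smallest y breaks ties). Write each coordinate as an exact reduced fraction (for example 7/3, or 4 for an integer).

Clipped polygon: [(14,8) (19,8) (19,10) (16,13) (14,43/3)]

1. After x ≥ 14: [(14,15/13) (19,0) (19,10) (16,13) (14,43/3)]
2. After x ≤ 20: [(14,15/13) (19,0) (19,10) (16,13) (14,43/3)]
3. After y ≥ 8: [(14,8) (19,8) (19,10) (16,13) (14,43/3)]
4. After y ≤ 20: [(14,8) (19,8) (19,10) (16,13) (14,43/3)]
5. Canonical ring: [(14,8) (19,8) (19,10) (16,13) (14,43/3)]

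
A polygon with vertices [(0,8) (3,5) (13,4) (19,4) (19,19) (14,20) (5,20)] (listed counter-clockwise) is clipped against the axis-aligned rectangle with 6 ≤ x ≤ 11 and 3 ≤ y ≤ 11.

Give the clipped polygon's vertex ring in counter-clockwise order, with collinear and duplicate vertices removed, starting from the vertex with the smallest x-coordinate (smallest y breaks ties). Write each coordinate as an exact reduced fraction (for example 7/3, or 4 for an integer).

Clipped polygon: [(6,47/10) (11,21/5) (11,11) (6,11)]

1. After x ≥ 6: [(6,47/10) (13,4) (19,4) (19,19) (14,20) (6,20)]
2. After x ≤ 11: [(6,47/10) (11,21/5) (11,20) (6,20)]
3. After y ≥ 3: [(6,47/10) (11,21/5) (11,20) (6,20)]
4. After y ≤ 11: [(6,11) (6,47/10) (11,21/5) (11,11)]
5. Canonical ring: [(6,47/10) (11,21/5) (11,11) (6,11)]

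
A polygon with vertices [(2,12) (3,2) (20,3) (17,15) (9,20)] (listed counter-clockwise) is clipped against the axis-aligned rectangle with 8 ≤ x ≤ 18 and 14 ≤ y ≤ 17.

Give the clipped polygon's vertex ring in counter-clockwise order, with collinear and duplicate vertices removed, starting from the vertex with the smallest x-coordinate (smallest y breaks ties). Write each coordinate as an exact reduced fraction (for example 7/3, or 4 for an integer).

1. After x ≥ 8: [(8,132/7) (8,39/17) (20,3) (17,15) (9,20)]
2. After x ≤ 18: [(8,132/7) (8,39/17) (18,49/17) (18,11) (17,15) (9,20)]
3. After y ≥ 14: [(8,132/7) (8,14) (69/4,14) (17,15) (9,20)]
4. After y ≤ 17: [(8,17) (8,14) (69/4,14) (17,15) (69/5,17)]
5. Canonical ring: [(8,14) (69/4,14) (17,15) (69/5,17) (8,17)]

Clipped polygon: [(8,14) (69/4,14) (17,15) (69/5,17) (8,17)]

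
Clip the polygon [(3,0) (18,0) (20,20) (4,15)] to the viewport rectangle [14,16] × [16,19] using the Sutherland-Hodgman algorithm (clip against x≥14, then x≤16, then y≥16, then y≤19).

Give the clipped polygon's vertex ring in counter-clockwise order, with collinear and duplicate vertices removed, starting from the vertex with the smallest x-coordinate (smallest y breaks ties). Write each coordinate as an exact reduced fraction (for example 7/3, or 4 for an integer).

1. After x ≥ 14: [(14,0) (18,0) (20,20) (14,145/8)]
2. After x ≤ 16: [(14,0) (16,0) (16,75/4) (14,145/8)]
3. After y ≥ 16: [(14,16) (16,16) (16,75/4) (14,145/8)]
4. After y ≤ 19: [(14,16) (16,16) (16,75/4) (14,145/8)]
5. Canonical ring: [(14,16) (16,16) (16,75/4) (14,145/8)]

Clipped polygon: [(14,16) (16,16) (16,75/4) (14,145/8)]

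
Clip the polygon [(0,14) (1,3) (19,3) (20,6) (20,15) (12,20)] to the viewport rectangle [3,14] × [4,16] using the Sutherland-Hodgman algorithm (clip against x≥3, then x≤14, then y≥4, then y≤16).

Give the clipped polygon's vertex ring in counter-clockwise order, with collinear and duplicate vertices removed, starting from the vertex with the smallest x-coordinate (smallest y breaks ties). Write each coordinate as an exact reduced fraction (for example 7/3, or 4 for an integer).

Clipped polygon: [(3,4) (14,4) (14,16) (4,16) (3,31/2)]

1. After x ≥ 3: [(3,31/2) (3,3) (19,3) (20,6) (20,15) (12,20)]
2. After x ≤ 14: [(3,31/2) (3,3) (14,3) (14,75/4) (12,20)]
3. After y ≥ 4: [(3,31/2) (3,4) (14,4) (14,75/4) (12,20)]
4. After y ≤ 16: [(4,16) (3,31/2) (3,4) (14,4) (14,16)]
5. Canonical ring: [(3,4) (14,4) (14,16) (4,16) (3,31/2)]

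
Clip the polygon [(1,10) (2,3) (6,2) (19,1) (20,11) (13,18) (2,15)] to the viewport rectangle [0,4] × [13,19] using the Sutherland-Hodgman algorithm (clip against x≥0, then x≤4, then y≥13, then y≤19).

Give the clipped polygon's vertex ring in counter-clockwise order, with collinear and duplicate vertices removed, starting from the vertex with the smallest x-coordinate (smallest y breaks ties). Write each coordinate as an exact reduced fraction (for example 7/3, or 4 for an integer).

1. After x ≥ 0: [(1,10) (2,3) (6,2) (19,1) (20,11) (13,18) (2,15)]
2. After x ≤ 4: [(1,10) (2,3) (4,5/2) (4,171/11) (2,15)]
3. After y ≥ 13: [(8/5,13) (4,13) (4,171/11) (2,15)]
4. After y ≤ 19: [(8/5,13) (4,13) (4,171/11) (2,15)]
5. Canonical ring: [(8/5,13) (4,13) (4,171/11) (2,15)]

Clipped polygon: [(8/5,13) (4,13) (4,171/11) (2,15)]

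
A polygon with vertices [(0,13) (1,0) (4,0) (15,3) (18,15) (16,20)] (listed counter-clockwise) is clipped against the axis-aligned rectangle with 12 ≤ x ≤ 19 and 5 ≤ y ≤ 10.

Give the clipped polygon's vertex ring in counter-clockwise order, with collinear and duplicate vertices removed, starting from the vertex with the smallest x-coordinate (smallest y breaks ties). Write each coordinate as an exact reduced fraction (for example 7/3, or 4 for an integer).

1. After x ≥ 12: [(12,73/4) (12,24/11) (15,3) (18,15) (16,20)]
2. After x ≤ 19: [(12,73/4) (12,24/11) (15,3) (18,15) (16,20)]
3. After y ≥ 5: [(12,73/4) (12,5) (31/2,5) (18,15) (16,20)]
4. After y ≤ 10: [(12,10) (12,5) (31/2,5) (67/4,10)]
5. Canonical ring: [(12,5) (31/2,5) (67/4,10) (12,10)]

Clipped polygon: [(12,5) (31/2,5) (67/4,10) (12,10)]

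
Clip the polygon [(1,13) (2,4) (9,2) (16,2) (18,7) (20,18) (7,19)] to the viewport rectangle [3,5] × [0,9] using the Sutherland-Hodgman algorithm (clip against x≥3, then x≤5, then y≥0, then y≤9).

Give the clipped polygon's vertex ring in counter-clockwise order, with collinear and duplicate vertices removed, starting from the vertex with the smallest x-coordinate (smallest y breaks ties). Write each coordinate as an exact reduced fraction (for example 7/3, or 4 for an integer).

Clipped polygon: [(3,26/7) (5,22/7) (5,9) (3,9)]

1. After x ≥ 3: [(3,15) (3,26/7) (9,2) (16,2) (18,7) (20,18) (7,19)]
2. After x ≤ 5: [(5,17) (3,15) (3,26/7) (5,22/7)]
3. After y ≥ 0: [(5,17) (3,15) (3,26/7) (5,22/7)]
4. After y ≤ 9: [(5,9) (3,9) (3,26/7) (5,22/7)]
5. Canonical ring: [(3,26/7) (5,22/7) (5,9) (3,9)]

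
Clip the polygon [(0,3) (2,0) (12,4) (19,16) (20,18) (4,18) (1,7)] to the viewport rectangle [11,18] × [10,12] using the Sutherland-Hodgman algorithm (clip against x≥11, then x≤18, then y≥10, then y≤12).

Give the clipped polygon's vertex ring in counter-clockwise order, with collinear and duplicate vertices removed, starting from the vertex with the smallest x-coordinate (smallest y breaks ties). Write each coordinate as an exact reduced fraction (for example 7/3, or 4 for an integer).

1. After x ≥ 11: [(11,18/5) (12,4) (19,16) (20,18) (11,18)]
2. After x ≤ 18: [(11,18/5) (12,4) (18,100/7) (18,18) (11,18)]
3. After y ≥ 10: [(11,10) (31/2,10) (18,100/7) (18,18) (11,18)]
4. After y ≤ 12: [(11,12) (11,10) (31/2,10) (50/3,12)]
5. Canonical ring: [(11,10) (31/2,10) (50/3,12) (11,12)]

Clipped polygon: [(11,10) (31/2,10) (50/3,12) (11,12)]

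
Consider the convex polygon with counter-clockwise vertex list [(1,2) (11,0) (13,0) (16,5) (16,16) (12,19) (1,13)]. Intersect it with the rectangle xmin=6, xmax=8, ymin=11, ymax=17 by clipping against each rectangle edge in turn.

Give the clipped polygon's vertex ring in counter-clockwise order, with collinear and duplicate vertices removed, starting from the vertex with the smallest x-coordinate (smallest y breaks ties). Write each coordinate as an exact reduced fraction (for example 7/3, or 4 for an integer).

1. After x ≥ 6: [(6,1) (11,0) (13,0) (16,5) (16,16) (12,19) (6,173/11)]
2. After x ≤ 8: [(6,1) (8,3/5) (8,185/11) (6,173/11)]
3. After y ≥ 11: [(6,11) (8,11) (8,185/11) (6,173/11)]
4. After y ≤ 17: [(6,11) (8,11) (8,185/11) (6,173/11)]
5. Canonical ring: [(6,11) (8,11) (8,185/11) (6,173/11)]

Clipped polygon: [(6,11) (8,11) (8,185/11) (6,173/11)]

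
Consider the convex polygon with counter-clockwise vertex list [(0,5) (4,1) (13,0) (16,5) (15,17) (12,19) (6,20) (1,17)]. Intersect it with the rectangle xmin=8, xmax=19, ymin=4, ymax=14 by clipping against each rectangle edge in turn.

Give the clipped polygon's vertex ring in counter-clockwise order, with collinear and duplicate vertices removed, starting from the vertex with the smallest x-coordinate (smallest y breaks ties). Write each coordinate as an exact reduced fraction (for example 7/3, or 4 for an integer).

1. After x ≥ 8: [(8,5/9) (13,0) (16,5) (15,17) (12,19) (8,59/3)]
2. After x ≤ 19: [(8,5/9) (13,0) (16,5) (15,17) (12,19) (8,59/3)]
3. After y ≥ 4: [(8,4) (77/5,4) (16,5) (15,17) (12,19) (8,59/3)]
4. After y ≤ 14: [(8,14) (8,4) (77/5,4) (16,5) (61/4,14)]
5. Canonical ring: [(8,4) (77/5,4) (16,5) (61/4,14) (8,14)]

Clipped polygon: [(8,4) (77/5,4) (16,5) (61/4,14) (8,14)]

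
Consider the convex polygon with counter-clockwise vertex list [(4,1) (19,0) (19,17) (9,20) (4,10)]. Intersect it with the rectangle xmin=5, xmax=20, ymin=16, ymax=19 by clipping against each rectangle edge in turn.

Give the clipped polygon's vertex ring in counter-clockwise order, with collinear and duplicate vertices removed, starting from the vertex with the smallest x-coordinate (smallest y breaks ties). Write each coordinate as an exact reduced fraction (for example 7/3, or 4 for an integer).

1. After x ≥ 5: [(5,14/15) (19,0) (19,17) (9,20) (5,12)]
2. After x ≤ 20: [(5,14/15) (19,0) (19,17) (9,20) (5,12)]
3. After y ≥ 16: [(19,16) (19,17) (9,20) (7,16)]
4. After y ≤ 19: [(19,16) (19,17) (37/3,19) (17/2,19) (7,16)]
5. Canonical ring: [(7,16) (19,16) (19,17) (37/3,19) (17/2,19)]

Clipped polygon: [(7,16) (19,16) (19,17) (37/3,19) (17/2,19)]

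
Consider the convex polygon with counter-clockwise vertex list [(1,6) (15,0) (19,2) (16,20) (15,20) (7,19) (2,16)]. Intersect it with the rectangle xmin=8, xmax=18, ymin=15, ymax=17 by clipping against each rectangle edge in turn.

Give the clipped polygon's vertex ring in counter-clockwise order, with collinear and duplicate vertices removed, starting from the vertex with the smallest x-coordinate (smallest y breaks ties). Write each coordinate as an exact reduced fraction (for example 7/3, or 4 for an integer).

Clipped polygon: [(8,15) (101/6,15) (33/2,17) (8,17)]

1. After x ≥ 8: [(8,3) (15,0) (19,2) (16,20) (15,20) (8,153/8)]
2. After x ≤ 18: [(8,3) (15,0) (18,3/2) (18,8) (16,20) (15,20) (8,153/8)]
3. After y ≥ 15: [(8,15) (101/6,15) (16,20) (15,20) (8,153/8)]
4. After y ≤ 17: [(8,17) (8,15) (101/6,15) (33/2,17)]
5. Canonical ring: [(8,15) (101/6,15) (33/2,17) (8,17)]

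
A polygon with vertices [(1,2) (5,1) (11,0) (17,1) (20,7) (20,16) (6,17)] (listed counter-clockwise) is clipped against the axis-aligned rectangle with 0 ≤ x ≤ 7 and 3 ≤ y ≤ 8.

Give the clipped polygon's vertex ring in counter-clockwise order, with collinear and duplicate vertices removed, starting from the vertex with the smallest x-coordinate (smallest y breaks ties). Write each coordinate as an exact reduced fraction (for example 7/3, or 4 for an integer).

1. After x ≥ 0: [(1,2) (5,1) (11,0) (17,1) (20,7) (20,16) (6,17)]
2. After x ≤ 7: [(1,2) (5,1) (7,2/3) (7,237/14) (6,17)]
3. After y ≥ 3: [(4/3,3) (7,3) (7,237/14) (6,17)]
4. After y ≤ 8: [(3,8) (4/3,3) (7,3) (7,8)]
5. Canonical ring: [(4/3,3) (7,3) (7,8) (3,8)]

Clipped polygon: [(4/3,3) (7,3) (7,8) (3,8)]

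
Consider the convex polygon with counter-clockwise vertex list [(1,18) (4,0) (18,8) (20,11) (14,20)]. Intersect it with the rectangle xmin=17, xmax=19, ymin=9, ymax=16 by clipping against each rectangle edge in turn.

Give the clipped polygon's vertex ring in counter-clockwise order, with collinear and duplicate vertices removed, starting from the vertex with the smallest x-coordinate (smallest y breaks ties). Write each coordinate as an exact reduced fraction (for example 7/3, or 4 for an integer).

Clipped polygon: [(17,9) (56/3,9) (19,19/2) (19,25/2) (17,31/2)]

1. After x ≥ 17: [(17,52/7) (18,8) (20,11) (17,31/2)]
2. After x ≤ 19: [(17,52/7) (18,8) (19,19/2) (19,25/2) (17,31/2)]
3. After y ≥ 9: [(17,9) (56/3,9) (19,19/2) (19,25/2) (17,31/2)]
4. After y ≤ 16: [(17,9) (56/3,9) (19,19/2) (19,25/2) (17,31/2)]
5. Canonical ring: [(17,9) (56/3,9) (19,19/2) (19,25/2) (17,31/2)]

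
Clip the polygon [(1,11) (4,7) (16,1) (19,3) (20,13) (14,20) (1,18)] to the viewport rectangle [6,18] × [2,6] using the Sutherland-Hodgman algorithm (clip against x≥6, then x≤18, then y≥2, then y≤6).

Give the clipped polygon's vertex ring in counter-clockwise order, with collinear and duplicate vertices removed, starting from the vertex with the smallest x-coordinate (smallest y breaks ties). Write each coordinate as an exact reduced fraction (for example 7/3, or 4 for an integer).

1. After x ≥ 6: [(6,6) (16,1) (19,3) (20,13) (14,20) (6,244/13)]
2. After x ≤ 18: [(6,6) (16,1) (18,7/3) (18,46/3) (14,20) (6,244/13)]
3. After y ≥ 2: [(6,6) (14,2) (35/2,2) (18,7/3) (18,46/3) (14,20) (6,244/13)]
4. After y ≤ 6: [(6,6) (6,6) (14,2) (35/2,2) (18,7/3) (18,6)]
5. Canonical ring: [(6,6) (14,2) (35/2,2) (18,7/3) (18,6)]

Clipped polygon: [(6,6) (14,2) (35/2,2) (18,7/3) (18,6)]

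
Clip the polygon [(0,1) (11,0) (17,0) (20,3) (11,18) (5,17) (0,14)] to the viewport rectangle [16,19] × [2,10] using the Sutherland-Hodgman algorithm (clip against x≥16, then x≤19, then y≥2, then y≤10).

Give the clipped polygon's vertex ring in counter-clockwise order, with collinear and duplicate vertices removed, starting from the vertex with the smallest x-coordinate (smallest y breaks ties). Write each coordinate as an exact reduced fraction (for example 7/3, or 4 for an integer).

1. After x ≥ 16: [(16,0) (17,0) (20,3) (16,29/3)]
2. After x ≤ 19: [(16,0) (17,0) (19,2) (19,14/3) (16,29/3)]
3. After y ≥ 2: [(16,2) (19,2) (19,2) (19,14/3) (16,29/3)]
4. After y ≤ 10: [(16,2) (19,2) (19,2) (19,14/3) (16,29/3)]
5. Canonical ring: [(16,2) (19,2) (19,14/3) (16,29/3)]

Clipped polygon: [(16,2) (19,2) (19,14/3) (16,29/3)]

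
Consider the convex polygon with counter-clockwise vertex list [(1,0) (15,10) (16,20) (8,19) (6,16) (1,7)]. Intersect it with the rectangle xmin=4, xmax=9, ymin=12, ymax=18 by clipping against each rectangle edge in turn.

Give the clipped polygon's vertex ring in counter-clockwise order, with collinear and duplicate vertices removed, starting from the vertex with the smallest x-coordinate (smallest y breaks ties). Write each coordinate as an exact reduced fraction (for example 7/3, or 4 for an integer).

1. After x ≥ 4: [(4,15/7) (15,10) (16,20) (8,19) (6,16) (4,62/5)]
2. After x ≤ 9: [(4,15/7) (9,40/7) (9,153/8) (8,19) (6,16) (4,62/5)]
3. After y ≥ 12: [(4,12) (9,12) (9,153/8) (8,19) (6,16) (4,62/5)]
4. After y ≤ 18: [(4,12) (9,12) (9,18) (22/3,18) (6,16) (4,62/5)]
5. Canonical ring: [(4,12) (9,12) (9,18) (22/3,18) (6,16) (4,62/5)]

Clipped polygon: [(4,12) (9,12) (9,18) (22/3,18) (6,16) (4,62/5)]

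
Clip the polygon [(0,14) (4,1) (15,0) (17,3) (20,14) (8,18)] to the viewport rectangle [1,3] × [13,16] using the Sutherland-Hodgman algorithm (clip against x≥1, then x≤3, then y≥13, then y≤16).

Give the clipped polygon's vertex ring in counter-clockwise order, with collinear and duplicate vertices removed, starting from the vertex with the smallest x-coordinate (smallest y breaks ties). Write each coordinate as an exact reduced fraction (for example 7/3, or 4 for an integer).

1. After x ≥ 1: [(1,29/2) (1,43/4) (4,1) (15,0) (17,3) (20,14) (8,18)]
2. After x ≤ 3: [(3,31/2) (1,29/2) (1,43/4) (3,17/4)]
3. After y ≥ 13: [(3,13) (3,31/2) (1,29/2) (1,13)]
4. After y ≤ 16: [(3,13) (3,31/2) (1,29/2) (1,13)]
5. Canonical ring: [(1,13) (3,13) (3,31/2) (1,29/2)]

Clipped polygon: [(1,13) (3,13) (3,31/2) (1,29/2)]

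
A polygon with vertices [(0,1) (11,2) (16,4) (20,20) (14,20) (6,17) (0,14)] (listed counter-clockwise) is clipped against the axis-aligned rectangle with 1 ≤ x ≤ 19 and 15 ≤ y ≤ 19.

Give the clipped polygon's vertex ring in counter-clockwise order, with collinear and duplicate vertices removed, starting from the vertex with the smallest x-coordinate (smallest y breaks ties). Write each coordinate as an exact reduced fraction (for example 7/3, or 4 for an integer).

1. After x ≥ 1: [(1,12/11) (11,2) (16,4) (20,20) (14,20) (6,17) (1,29/2)]
2. After x ≤ 19: [(1,12/11) (11,2) (16,4) (19,16) (19,20) (14,20) (6,17) (1,29/2)]
3. After y ≥ 15: [(75/4,15) (19,16) (19,20) (14,20) (6,17) (2,15)]
4. After y ≤ 19: [(75/4,15) (19,16) (19,19) (34/3,19) (6,17) (2,15)]
5. Canonical ring: [(2,15) (75/4,15) (19,16) (19,19) (34/3,19) (6,17)]

Clipped polygon: [(2,15) (75/4,15) (19,16) (19,19) (34/3,19) (6,17)]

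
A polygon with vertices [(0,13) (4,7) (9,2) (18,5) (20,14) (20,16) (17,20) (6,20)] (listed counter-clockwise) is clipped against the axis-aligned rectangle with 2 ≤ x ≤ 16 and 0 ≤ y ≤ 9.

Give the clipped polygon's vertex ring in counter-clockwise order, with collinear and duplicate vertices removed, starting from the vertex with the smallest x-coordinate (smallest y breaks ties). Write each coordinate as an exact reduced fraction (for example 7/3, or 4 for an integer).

1. After x ≥ 2: [(2,46/3) (2,10) (4,7) (9,2) (18,5) (20,14) (20,16) (17,20) (6,20)]
2. After x ≤ 16: [(2,46/3) (2,10) (4,7) (9,2) (16,13/3) (16,20) (6,20)]
3. After y ≥ 0: [(2,46/3) (2,10) (4,7) (9,2) (16,13/3) (16,20) (6,20)]
4. After y ≤ 9: [(8/3,9) (4,7) (9,2) (16,13/3) (16,9)]
5. Canonical ring: [(8/3,9) (4,7) (9,2) (16,13/3) (16,9)]

Clipped polygon: [(8/3,9) (4,7) (9,2) (16,13/3) (16,9)]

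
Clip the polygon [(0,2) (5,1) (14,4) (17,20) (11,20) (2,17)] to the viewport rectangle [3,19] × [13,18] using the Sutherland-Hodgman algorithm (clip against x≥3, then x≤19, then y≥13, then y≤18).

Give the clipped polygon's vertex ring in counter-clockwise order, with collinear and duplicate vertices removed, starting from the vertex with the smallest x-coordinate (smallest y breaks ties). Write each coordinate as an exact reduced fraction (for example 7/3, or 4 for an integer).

1. After x ≥ 3: [(3,7/5) (5,1) (14,4) (17,20) (11,20) (3,52/3)]
2. After x ≤ 19: [(3,7/5) (5,1) (14,4) (17,20) (11,20) (3,52/3)]
3. After y ≥ 13: [(3,13) (251/16,13) (17,20) (11,20) (3,52/3)]
4. After y ≤ 18: [(3,13) (251/16,13) (133/8,18) (5,18) (3,52/3)]
5. Canonical ring: [(3,13) (251/16,13) (133/8,18) (5,18) (3,52/3)]

Clipped polygon: [(3,13) (251/16,13) (133/8,18) (5,18) (3,52/3)]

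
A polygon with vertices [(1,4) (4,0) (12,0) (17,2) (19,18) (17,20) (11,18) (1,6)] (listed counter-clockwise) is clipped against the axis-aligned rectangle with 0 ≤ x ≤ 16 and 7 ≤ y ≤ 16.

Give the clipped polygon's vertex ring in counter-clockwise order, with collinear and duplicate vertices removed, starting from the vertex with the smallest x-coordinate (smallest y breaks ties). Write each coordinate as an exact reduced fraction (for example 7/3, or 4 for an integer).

Clipped polygon: [(11/6,7) (16,7) (16,16) (28/3,16)]

1. After x ≥ 0: [(1,4) (4,0) (12,0) (17,2) (19,18) (17,20) (11,18) (1,6)]
2. After x ≤ 16: [(1,4) (4,0) (12,0) (16,8/5) (16,59/3) (11,18) (1,6)]
3. After y ≥ 7: [(16,7) (16,59/3) (11,18) (11/6,7)]
4. After y ≤ 16: [(16,7) (16,16) (28/3,16) (11/6,7)]
5. Canonical ring: [(11/6,7) (16,7) (16,16) (28/3,16)]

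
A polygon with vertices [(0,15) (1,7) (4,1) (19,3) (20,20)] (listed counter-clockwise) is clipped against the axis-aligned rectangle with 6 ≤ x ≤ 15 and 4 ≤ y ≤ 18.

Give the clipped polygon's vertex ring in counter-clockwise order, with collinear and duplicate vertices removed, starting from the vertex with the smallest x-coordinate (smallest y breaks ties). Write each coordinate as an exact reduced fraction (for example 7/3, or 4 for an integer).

1. After x ≥ 6: [(6,33/2) (6,19/15) (19,3) (20,20)]
2. After x ≤ 15: [(15,75/4) (6,33/2) (6,19/15) (15,37/15)]
3. After y ≥ 4: [(15,4) (15,75/4) (6,33/2) (6,4)]
4. After y ≤ 18: [(15,4) (15,18) (12,18) (6,33/2) (6,4)]
5. Canonical ring: [(6,4) (15,4) (15,18) (12,18) (6,33/2)]

Clipped polygon: [(6,4) (15,4) (15,18) (12,18) (6,33/2)]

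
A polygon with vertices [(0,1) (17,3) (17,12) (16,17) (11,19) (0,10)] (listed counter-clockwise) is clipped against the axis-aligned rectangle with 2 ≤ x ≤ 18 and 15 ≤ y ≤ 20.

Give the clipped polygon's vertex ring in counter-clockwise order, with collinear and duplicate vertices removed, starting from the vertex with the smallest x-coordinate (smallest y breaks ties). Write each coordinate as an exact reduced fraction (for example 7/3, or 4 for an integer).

1. After x ≥ 2: [(2,21/17) (17,3) (17,12) (16,17) (11,19) (2,128/11)]
2. After x ≤ 18: [(2,21/17) (17,3) (17,12) (16,17) (11,19) (2,128/11)]
3. After y ≥ 15: [(82/5,15) (16,17) (11,19) (55/9,15)]
4. After y ≤ 20: [(82/5,15) (16,17) (11,19) (55/9,15)]
5. Canonical ring: [(55/9,15) (82/5,15) (16,17) (11,19)]

Clipped polygon: [(55/9,15) (82/5,15) (16,17) (11,19)]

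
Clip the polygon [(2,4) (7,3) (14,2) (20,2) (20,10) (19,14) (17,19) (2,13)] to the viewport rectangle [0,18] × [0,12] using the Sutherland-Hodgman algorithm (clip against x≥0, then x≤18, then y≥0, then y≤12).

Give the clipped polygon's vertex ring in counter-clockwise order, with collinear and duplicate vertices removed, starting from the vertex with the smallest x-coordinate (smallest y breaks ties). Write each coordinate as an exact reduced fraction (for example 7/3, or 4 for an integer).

Clipped polygon: [(2,4) (7,3) (14,2) (18,2) (18,12) (2,12)]

1. After x ≥ 0: [(2,4) (7,3) (14,2) (20,2) (20,10) (19,14) (17,19) (2,13)]
2. After x ≤ 18: [(2,4) (7,3) (14,2) (18,2) (18,33/2) (17,19) (2,13)]
3. After y ≥ 0: [(2,4) (7,3) (14,2) (18,2) (18,33/2) (17,19) (2,13)]
4. After y ≤ 12: [(2,12) (2,4) (7,3) (14,2) (18,2) (18,12)]
5. Canonical ring: [(2,4) (7,3) (14,2) (18,2) (18,12) (2,12)]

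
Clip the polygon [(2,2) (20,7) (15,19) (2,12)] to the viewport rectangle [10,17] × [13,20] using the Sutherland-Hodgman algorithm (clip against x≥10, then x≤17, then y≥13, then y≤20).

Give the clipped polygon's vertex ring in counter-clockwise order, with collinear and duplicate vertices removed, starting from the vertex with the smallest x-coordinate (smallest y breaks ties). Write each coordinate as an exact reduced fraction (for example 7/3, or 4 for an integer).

1. After x ≥ 10: [(10,38/9) (20,7) (15,19) (10,212/13)]
2. After x ≤ 17: [(10,38/9) (17,37/6) (17,71/5) (15,19) (10,212/13)]
3. After y ≥ 13: [(10,13) (17,13) (17,71/5) (15,19) (10,212/13)]
4. After y ≤ 20: [(10,13) (17,13) (17,71/5) (15,19) (10,212/13)]
5. Canonical ring: [(10,13) (17,13) (17,71/5) (15,19) (10,212/13)]

Clipped polygon: [(10,13) (17,13) (17,71/5) (15,19) (10,212/13)]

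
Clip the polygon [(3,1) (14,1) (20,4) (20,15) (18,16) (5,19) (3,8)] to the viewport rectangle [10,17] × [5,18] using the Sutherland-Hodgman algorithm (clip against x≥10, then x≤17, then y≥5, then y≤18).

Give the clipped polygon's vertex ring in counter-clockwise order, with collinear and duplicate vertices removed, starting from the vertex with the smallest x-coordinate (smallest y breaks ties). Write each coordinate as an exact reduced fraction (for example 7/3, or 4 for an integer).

1. After x ≥ 10: [(10,1) (14,1) (20,4) (20,15) (18,16) (10,232/13)]
2. After x ≤ 17: [(10,1) (14,1) (17,5/2) (17,211/13) (10,232/13)]
3. After y ≥ 5: [(10,5) (17,5) (17,211/13) (10,232/13)]
4. After y ≤ 18: [(10,5) (17,5) (17,211/13) (10,232/13)]
5. Canonical ring: [(10,5) (17,5) (17,211/13) (10,232/13)]

Clipped polygon: [(10,5) (17,5) (17,211/13) (10,232/13)]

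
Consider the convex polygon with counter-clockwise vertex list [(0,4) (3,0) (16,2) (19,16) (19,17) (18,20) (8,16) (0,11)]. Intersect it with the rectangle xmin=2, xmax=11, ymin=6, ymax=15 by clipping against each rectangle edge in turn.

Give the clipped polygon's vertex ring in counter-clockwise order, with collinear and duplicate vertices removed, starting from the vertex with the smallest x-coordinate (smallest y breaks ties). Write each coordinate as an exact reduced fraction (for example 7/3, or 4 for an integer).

Clipped polygon: [(2,6) (11,6) (11,15) (32/5,15) (2,49/4)]

1. After x ≥ 2: [(2,4/3) (3,0) (16,2) (19,16) (19,17) (18,20) (8,16) (2,49/4)]
2. After x ≤ 11: [(2,4/3) (3,0) (11,16/13) (11,86/5) (8,16) (2,49/4)]
3. After y ≥ 6: [(2,6) (11,6) (11,86/5) (8,16) (2,49/4)]
4. After y ≤ 15: [(2,6) (11,6) (11,15) (32/5,15) (2,49/4)]
5. Canonical ring: [(2,6) (11,6) (11,15) (32/5,15) (2,49/4)]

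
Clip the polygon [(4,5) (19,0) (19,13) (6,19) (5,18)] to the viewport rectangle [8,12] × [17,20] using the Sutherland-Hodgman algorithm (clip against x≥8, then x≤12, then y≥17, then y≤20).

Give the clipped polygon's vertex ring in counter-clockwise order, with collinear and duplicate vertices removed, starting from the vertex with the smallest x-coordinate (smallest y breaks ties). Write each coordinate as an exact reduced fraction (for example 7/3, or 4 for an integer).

1. After x ≥ 8: [(8,11/3) (19,0) (19,13) (8,235/13)]
2. After x ≤ 12: [(8,11/3) (12,7/3) (12,211/13) (8,235/13)]
3. After y ≥ 17: [(8,17) (31/3,17) (8,235/13)]
4. After y ≤ 20: [(8,17) (31/3,17) (8,235/13)]
5. Canonical ring: [(8,17) (31/3,17) (8,235/13)]

Clipped polygon: [(8,17) (31/3,17) (8,235/13)]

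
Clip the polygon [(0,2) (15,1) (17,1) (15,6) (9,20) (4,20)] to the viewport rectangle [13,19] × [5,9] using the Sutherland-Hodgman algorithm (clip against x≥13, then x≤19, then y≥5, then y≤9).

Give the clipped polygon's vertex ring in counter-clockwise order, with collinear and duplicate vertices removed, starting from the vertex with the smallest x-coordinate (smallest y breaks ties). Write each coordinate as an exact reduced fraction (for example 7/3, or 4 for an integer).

Clipped polygon: [(13,5) (77/5,5) (15,6) (96/7,9) (13,9)]

1. After x ≥ 13: [(13,17/15) (15,1) (17,1) (15,6) (13,32/3)]
2. After x ≤ 19: [(13,17/15) (15,1) (17,1) (15,6) (13,32/3)]
3. After y ≥ 5: [(13,5) (77/5,5) (15,6) (13,32/3)]
4. After y ≤ 9: [(13,9) (13,5) (77/5,5) (15,6) (96/7,9)]
5. Canonical ring: [(13,5) (77/5,5) (15,6) (96/7,9) (13,9)]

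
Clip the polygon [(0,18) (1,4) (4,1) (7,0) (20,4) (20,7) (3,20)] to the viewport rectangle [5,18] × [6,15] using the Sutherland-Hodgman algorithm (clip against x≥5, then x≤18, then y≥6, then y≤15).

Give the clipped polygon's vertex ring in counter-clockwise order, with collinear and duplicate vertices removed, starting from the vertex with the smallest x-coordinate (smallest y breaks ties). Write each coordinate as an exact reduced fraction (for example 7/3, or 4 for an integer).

1. After x ≥ 5: [(5,2/3) (7,0) (20,4) (20,7) (5,314/17)]
2. After x ≤ 18: [(5,2/3) (7,0) (18,44/13) (18,145/17) (5,314/17)]
3. After y ≥ 6: [(5,6) (18,6) (18,145/17) (5,314/17)]
4. After y ≤ 15: [(5,15) (5,6) (18,6) (18,145/17) (124/13,15)]
5. Canonical ring: [(5,6) (18,6) (18,145/17) (124/13,15) (5,15)]

Clipped polygon: [(5,6) (18,6) (18,145/17) (124/13,15) (5,15)]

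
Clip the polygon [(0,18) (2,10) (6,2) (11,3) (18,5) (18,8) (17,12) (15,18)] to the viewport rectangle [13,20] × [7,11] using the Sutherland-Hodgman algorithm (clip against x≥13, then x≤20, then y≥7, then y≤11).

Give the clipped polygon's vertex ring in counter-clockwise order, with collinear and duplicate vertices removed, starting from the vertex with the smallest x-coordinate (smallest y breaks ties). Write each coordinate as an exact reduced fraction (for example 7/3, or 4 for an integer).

Clipped polygon: [(13,7) (18,7) (18,8) (69/4,11) (13,11)]

1. After x ≥ 13: [(13,18) (13,25/7) (18,5) (18,8) (17,12) (15,18)]
2. After x ≤ 20: [(13,18) (13,25/7) (18,5) (18,8) (17,12) (15,18)]
3. After y ≥ 7: [(13,18) (13,7) (18,7) (18,8) (17,12) (15,18)]
4. After y ≤ 11: [(13,11) (13,7) (18,7) (18,8) (69/4,11)]
5. Canonical ring: [(13,7) (18,7) (18,8) (69/4,11) (13,11)]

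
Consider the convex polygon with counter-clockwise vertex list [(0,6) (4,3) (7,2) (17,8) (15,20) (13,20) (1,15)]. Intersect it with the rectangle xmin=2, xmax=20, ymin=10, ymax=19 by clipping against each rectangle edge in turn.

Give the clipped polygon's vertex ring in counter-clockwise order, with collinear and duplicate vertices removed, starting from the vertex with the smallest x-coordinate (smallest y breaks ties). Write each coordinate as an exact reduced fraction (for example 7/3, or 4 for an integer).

1. After x ≥ 2: [(2,9/2) (4,3) (7,2) (17,8) (15,20) (13,20) (2,185/12)]
2. After x ≤ 20: [(2,9/2) (4,3) (7,2) (17,8) (15,20) (13,20) (2,185/12)]
3. After y ≥ 10: [(2,10) (50/3,10) (15,20) (13,20) (2,185/12)]
4. After y ≤ 19: [(2,10) (50/3,10) (91/6,19) (53/5,19) (2,185/12)]
5. Canonical ring: [(2,10) (50/3,10) (91/6,19) (53/5,19) (2,185/12)]

Clipped polygon: [(2,10) (50/3,10) (91/6,19) (53/5,19) (2,185/12)]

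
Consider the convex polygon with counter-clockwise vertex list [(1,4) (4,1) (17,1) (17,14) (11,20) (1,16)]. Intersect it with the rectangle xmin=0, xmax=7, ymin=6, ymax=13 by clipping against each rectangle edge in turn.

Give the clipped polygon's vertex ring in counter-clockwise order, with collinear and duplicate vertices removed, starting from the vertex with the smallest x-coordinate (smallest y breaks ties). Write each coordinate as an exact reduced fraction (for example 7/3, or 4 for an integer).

1. After x ≥ 0: [(1,4) (4,1) (17,1) (17,14) (11,20) (1,16)]
2. After x ≤ 7: [(1,4) (4,1) (7,1) (7,92/5) (1,16)]
3. After y ≥ 6: [(1,6) (7,6) (7,92/5) (1,16)]
4. After y ≤ 13: [(1,13) (1,6) (7,6) (7,13)]
5. Canonical ring: [(1,6) (7,6) (7,13) (1,13)]

Clipped polygon: [(1,6) (7,6) (7,13) (1,13)]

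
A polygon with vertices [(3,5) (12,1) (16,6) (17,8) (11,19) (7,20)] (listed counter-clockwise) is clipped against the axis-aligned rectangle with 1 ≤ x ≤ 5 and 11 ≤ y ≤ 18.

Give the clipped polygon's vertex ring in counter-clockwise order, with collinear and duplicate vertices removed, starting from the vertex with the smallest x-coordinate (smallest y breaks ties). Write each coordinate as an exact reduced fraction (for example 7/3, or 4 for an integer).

Clipped polygon: [(23/5,11) (5,11) (5,25/2)]

1. After x ≥ 1: [(3,5) (12,1) (16,6) (17,8) (11,19) (7,20)]
2. After x ≤ 5: [(5,25/2) (3,5) (5,37/9)]
3. After y ≥ 11: [(5,11) (5,25/2) (23/5,11)]
4. After y ≤ 18: [(5,11) (5,25/2) (23/5,11)]
5. Canonical ring: [(23/5,11) (5,11) (5,25/2)]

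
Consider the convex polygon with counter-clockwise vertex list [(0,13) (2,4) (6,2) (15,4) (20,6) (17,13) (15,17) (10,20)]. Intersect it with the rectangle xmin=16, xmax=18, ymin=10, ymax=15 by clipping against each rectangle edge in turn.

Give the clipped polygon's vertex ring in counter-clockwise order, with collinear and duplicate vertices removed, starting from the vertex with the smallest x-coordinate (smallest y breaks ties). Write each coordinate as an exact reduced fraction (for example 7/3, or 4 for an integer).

1. After x ≥ 16: [(16,22/5) (20,6) (17,13) (16,15)]
2. After x ≤ 18: [(16,22/5) (18,26/5) (18,32/3) (17,13) (16,15)]
3. After y ≥ 10: [(16,10) (18,10) (18,32/3) (17,13) (16,15)]
4. After y ≤ 15: [(16,10) (18,10) (18,32/3) (17,13) (16,15)]
5. Canonical ring: [(16,10) (18,10) (18,32/3) (17,13) (16,15)]

Clipped polygon: [(16,10) (18,10) (18,32/3) (17,13) (16,15)]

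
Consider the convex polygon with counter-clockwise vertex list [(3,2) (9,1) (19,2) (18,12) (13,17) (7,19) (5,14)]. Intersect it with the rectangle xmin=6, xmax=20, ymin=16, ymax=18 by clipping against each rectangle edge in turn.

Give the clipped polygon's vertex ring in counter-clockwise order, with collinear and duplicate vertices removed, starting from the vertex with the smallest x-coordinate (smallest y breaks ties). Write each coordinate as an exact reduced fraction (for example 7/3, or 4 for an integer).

1. After x ≥ 6: [(6,3/2) (9,1) (19,2) (18,12) (13,17) (7,19) (6,33/2)]
2. After x ≤ 20: [(6,3/2) (9,1) (19,2) (18,12) (13,17) (7,19) (6,33/2)]
3. After y ≥ 16: [(6,16) (14,16) (13,17) (7,19) (6,33/2)]
4. After y ≤ 18: [(6,16) (14,16) (13,17) (10,18) (33/5,18) (6,33/2)]
5. Canonical ring: [(6,16) (14,16) (13,17) (10,18) (33/5,18) (6,33/2)]

Clipped polygon: [(6,16) (14,16) (13,17) (10,18) (33/5,18) (6,33/2)]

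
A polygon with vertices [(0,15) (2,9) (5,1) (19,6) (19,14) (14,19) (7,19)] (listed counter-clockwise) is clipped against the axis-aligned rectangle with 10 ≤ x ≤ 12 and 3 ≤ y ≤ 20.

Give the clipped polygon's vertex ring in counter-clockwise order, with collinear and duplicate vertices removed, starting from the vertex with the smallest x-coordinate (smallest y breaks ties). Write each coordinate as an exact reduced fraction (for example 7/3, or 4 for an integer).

Clipped polygon: [(10,3) (53/5,3) (12,7/2) (12,19) (10,19)]

1. After x ≥ 10: [(10,39/14) (19,6) (19,14) (14,19) (10,19)]
2. After x ≤ 12: [(10,39/14) (12,7/2) (12,19) (10,19)]
3. After y ≥ 3: [(10,3) (53/5,3) (12,7/2) (12,19) (10,19)]
4. After y ≤ 20: [(10,3) (53/5,3) (12,7/2) (12,19) (10,19)]
5. Canonical ring: [(10,3) (53/5,3) (12,7/2) (12,19) (10,19)]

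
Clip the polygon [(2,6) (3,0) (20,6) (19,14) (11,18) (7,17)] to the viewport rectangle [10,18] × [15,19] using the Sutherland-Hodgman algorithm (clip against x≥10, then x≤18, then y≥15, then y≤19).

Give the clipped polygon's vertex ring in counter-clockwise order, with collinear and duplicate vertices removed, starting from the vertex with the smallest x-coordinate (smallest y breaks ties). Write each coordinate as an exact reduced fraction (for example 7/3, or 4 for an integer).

1. After x ≥ 10: [(10,42/17) (20,6) (19,14) (11,18) (10,71/4)]
2. After x ≤ 18: [(10,42/17) (18,90/17) (18,29/2) (11,18) (10,71/4)]
3. After y ≥ 15: [(10,15) (17,15) (11,18) (10,71/4)]
4. After y ≤ 19: [(10,15) (17,15) (11,18) (10,71/4)]
5. Canonical ring: [(10,15) (17,15) (11,18) (10,71/4)]

Clipped polygon: [(10,15) (17,15) (11,18) (10,71/4)]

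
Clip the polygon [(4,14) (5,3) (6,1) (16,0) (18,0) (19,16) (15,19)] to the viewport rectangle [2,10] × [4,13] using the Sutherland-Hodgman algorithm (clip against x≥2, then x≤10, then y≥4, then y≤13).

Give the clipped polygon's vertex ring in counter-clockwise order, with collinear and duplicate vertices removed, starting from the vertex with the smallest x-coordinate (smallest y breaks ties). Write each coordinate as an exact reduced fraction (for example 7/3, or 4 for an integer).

1. After x ≥ 2: [(4,14) (5,3) (6,1) (16,0) (18,0) (19,16) (15,19)]
2. After x ≤ 10: [(10,184/11) (4,14) (5,3) (6,1) (10,3/5)]
3. After y ≥ 4: [(10,4) (10,184/11) (4,14) (54/11,4)]
4. After y ≤ 13: [(10,4) (10,13) (45/11,13) (54/11,4)]
5. Canonical ring: [(45/11,13) (54/11,4) (10,4) (10,13)]

Clipped polygon: [(45/11,13) (54/11,4) (10,4) (10,13)]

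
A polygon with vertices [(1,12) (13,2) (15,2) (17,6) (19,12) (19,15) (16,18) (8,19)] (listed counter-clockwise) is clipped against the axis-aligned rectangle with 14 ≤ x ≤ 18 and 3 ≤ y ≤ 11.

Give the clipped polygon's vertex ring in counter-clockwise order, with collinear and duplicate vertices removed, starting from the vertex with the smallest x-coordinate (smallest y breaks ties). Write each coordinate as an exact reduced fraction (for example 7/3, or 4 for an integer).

1. After x ≥ 14: [(14,2) (15,2) (17,6) (19,12) (19,15) (16,18) (14,73/4)]
2. After x ≤ 18: [(14,2) (15,2) (17,6) (18,9) (18,16) (16,18) (14,73/4)]
3. After y ≥ 3: [(14,3) (31/2,3) (17,6) (18,9) (18,16) (16,18) (14,73/4)]
4. After y ≤ 11: [(14,11) (14,3) (31/2,3) (17,6) (18,9) (18,11)]
5. Canonical ring: [(14,3) (31/2,3) (17,6) (18,9) (18,11) (14,11)]

Clipped polygon: [(14,3) (31/2,3) (17,6) (18,9) (18,11) (14,11)]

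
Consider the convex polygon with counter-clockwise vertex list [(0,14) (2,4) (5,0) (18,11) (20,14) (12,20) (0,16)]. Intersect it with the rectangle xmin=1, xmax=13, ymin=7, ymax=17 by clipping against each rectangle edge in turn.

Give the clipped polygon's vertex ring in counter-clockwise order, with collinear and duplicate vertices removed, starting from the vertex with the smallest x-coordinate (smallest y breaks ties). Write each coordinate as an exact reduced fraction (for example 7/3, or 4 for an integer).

Clipped polygon: [(1,9) (7/5,7) (13,7) (13,17) (3,17) (1,49/3)]

1. After x ≥ 1: [(1,9) (2,4) (5,0) (18,11) (20,14) (12,20) (1,49/3)]
2. After x ≤ 13: [(1,9) (2,4) (5,0) (13,88/13) (13,77/4) (12,20) (1,49/3)]
3. After y ≥ 7: [(1,9) (7/5,7) (13,7) (13,77/4) (12,20) (1,49/3)]
4. After y ≤ 17: [(1,9) (7/5,7) (13,7) (13,17) (3,17) (1,49/3)]
5. Canonical ring: [(1,9) (7/5,7) (13,7) (13,17) (3,17) (1,49/3)]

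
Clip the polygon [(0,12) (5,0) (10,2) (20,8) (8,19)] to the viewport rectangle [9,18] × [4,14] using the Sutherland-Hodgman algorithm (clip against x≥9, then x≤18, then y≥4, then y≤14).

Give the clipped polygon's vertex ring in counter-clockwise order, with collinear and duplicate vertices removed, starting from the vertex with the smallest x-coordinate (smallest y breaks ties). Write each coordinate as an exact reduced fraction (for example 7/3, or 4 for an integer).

Clipped polygon: [(9,4) (40/3,4) (18,34/5) (18,59/6) (148/11,14) (9,14)]

1. After x ≥ 9: [(9,8/5) (10,2) (20,8) (9,217/12)]
2. After x ≤ 18: [(9,8/5) (10,2) (18,34/5) (18,59/6) (9,217/12)]
3. After y ≥ 4: [(9,4) (40/3,4) (18,34/5) (18,59/6) (9,217/12)]
4. After y ≤ 14: [(9,14) (9,4) (40/3,4) (18,34/5) (18,59/6) (148/11,14)]
5. Canonical ring: [(9,4) (40/3,4) (18,34/5) (18,59/6) (148/11,14) (9,14)]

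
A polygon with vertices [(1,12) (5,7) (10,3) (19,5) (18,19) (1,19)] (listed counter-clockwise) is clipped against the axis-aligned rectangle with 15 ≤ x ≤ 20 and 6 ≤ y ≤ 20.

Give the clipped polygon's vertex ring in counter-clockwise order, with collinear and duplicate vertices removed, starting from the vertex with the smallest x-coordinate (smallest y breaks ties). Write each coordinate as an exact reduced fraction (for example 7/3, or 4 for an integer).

Clipped polygon: [(15,6) (265/14,6) (18,19) (15,19)]

1. After x ≥ 15: [(15,37/9) (19,5) (18,19) (15,19)]
2. After x ≤ 20: [(15,37/9) (19,5) (18,19) (15,19)]
3. After y ≥ 6: [(15,6) (265/14,6) (18,19) (15,19)]
4. After y ≤ 20: [(15,6) (265/14,6) (18,19) (15,19)]
5. Canonical ring: [(15,6) (265/14,6) (18,19) (15,19)]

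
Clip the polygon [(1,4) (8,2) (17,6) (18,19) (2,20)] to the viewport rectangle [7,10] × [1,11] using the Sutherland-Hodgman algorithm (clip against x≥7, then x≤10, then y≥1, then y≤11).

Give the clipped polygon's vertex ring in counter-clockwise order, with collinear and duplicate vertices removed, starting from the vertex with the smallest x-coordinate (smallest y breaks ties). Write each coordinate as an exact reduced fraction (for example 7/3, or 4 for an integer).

1. After x ≥ 7: [(7,16/7) (8,2) (17,6) (18,19) (7,315/16)]
2. After x ≤ 10: [(7,16/7) (8,2) (10,26/9) (10,39/2) (7,315/16)]
3. After y ≥ 1: [(7,16/7) (8,2) (10,26/9) (10,39/2) (7,315/16)]
4. After y ≤ 11: [(7,11) (7,16/7) (8,2) (10,26/9) (10,11)]
5. Canonical ring: [(7,16/7) (8,2) (10,26/9) (10,11) (7,11)]

Clipped polygon: [(7,16/7) (8,2) (10,26/9) (10,11) (7,11)]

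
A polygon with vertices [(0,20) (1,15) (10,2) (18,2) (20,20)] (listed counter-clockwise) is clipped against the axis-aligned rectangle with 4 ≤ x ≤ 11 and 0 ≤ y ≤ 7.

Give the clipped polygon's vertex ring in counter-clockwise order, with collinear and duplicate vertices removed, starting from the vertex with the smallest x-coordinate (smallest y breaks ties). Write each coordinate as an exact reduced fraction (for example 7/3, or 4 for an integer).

Clipped polygon: [(85/13,7) (10,2) (11,2) (11,7)]

1. After x ≥ 4: [(4,20) (4,32/3) (10,2) (18,2) (20,20)]
2. After x ≤ 11: [(11,20) (4,20) (4,32/3) (10,2) (11,2)]
3. After y ≥ 0: [(11,20) (4,20) (4,32/3) (10,2) (11,2)]
4. After y ≤ 7: [(11,7) (85/13,7) (10,2) (11,2)]
5. Canonical ring: [(85/13,7) (10,2) (11,2) (11,7)]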